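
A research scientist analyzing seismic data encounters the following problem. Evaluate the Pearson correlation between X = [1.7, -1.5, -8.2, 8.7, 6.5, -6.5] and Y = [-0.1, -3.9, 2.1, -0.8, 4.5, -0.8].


Pearson correlation coefficient (population):
r = cov(X,Y) / (std(X) * std(Y))
Mean X = 0.1167, Mean Y = 0.1667
Cov(X,Y) = 2.638889
Std(X) = 6.224794, Std(Y) = 2.613852
r = 0.1622

0.1622


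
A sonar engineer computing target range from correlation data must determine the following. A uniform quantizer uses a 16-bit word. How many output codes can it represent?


Number of quantization levels = 2^N
= 2^16
= 65536

65536


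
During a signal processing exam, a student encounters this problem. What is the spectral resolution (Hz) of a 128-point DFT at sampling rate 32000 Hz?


DFT frequency resolution:
df = fs / N
   = 32000 / 128
   = 250.0 Hz

250.0 Hz


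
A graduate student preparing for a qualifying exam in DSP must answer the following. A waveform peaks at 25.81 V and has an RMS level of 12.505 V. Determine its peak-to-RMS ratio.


Crest factor is the ratio of peak to RMS:
CF = V_peak / V_rms
   = 25.81 / 12.505
   = 2.064

2.064


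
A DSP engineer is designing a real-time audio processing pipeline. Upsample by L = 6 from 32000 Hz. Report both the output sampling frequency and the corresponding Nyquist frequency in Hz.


Step 1 — output sample rate after interpolation by L:
fs_out = L * fs_in = 6 * 32000 = 192000 Hz

Step 2 — Nyquist frequency of the output stream:
f_Nyq = fs_out / 2 = 192000 / 2 = 96000.0 Hz

fs_out = 192000 Hz; f_Nyquist = 96000.0 Hz


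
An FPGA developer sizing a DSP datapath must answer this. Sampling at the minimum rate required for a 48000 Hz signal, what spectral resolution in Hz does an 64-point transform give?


Step 1 — Nyquist sampling rate:
fs = 2 * fmax = 2 * 48000 = 96000 Hz

Step 2 — DFT bin spacing:
df = fs / N = 96000 / 64 = 1500.0 Hz

1500.0 Hz


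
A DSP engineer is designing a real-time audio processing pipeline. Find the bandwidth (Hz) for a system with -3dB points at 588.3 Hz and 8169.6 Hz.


Bandwidth is the difference of -3dB frequencies:
BW = f_high - f_low
   = 8169.6 - 588.3
   = 7581.3 Hz

7581.3 Hz


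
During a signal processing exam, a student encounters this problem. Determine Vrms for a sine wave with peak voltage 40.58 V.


RMS voltage for a sinusoidal waveform:
V_rms = V_peak / sqrt(2)
      = 40.58 / 1.414214
      = 28.694 V

28.694 V


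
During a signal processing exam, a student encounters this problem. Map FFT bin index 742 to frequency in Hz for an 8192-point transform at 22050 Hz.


Frequency of DFT bin k:
f_k = k * fs / N
    = 742 * 22050 / 8192
    = 16361100 / 8192
    = 1997.205 Hz

1997.205 Hz


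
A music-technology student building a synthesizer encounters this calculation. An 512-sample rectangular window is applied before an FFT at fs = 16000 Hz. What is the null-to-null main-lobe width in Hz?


Main lobe width for a rectangular window:
Width = 2 * fs / N
      = 2 * 16000 / 512
      = 32000 / 512
      = 62.5 Hz

62.5 Hz


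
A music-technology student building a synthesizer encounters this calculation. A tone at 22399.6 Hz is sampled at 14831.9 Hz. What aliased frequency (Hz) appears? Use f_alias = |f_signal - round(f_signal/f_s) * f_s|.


Compute the nearest integer multiple of fs to the signal:
n = round(22399.6 / 14831.9) = 2
f_alias = |22399.6 - 2 * 14831.9|
        = |22399.6 - 29663.8|
        = 7264.2 Hz

7264.2


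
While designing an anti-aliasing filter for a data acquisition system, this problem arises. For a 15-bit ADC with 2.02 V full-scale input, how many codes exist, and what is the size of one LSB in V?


Step 1 — number of quantization levels:
L = 2^N = 2^15 = 32768

Step 2 — LSB step size:
delta = Vfs / L
      = 2.02 / 32768
      = 6.165e-05 V

Levels = 32768; step size = 6.165e-05 V


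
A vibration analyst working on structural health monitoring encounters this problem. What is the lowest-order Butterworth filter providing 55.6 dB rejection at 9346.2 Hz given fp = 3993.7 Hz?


Butterworth filter order formula:
n = log10(10^(A/10) - 1) / (2 * log10(f_stop/f_pass))
10^(55.6/10) - 1 = 363077.0548
f_stop/f_pass = 9346.2 / 3993.7 = 2.3402
n = 7.5286 -> ceil = 8

8


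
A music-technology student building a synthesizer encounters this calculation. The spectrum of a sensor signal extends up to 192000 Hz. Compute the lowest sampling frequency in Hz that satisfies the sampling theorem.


The Nyquist rate is twice the maximum frequency component.
fs_min = 2 * fmax
      = 2 * 192000
      = 384000 Hz

384000


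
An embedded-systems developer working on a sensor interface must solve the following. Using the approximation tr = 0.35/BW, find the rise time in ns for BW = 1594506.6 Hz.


Rise time from bandwidth relationship:
tr = 0.35 / BW
   = 0.35 / 1594506.6
   = 2.195036383e-07 s
   = 219.5036 ns

219.5036 ns


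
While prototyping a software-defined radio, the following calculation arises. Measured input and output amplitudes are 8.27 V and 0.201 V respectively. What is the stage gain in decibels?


Voltage gain in dB:
G = 20 * log10(Vout / Vin)
  = 20 * log10(0.201 / 8.27)
  = 20 * log10(0.024305)
  = 20 * -1.614309
  = -32.29 dB

-32.29 dB


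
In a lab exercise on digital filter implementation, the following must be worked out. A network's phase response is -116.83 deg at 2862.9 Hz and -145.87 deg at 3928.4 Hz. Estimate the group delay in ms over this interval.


Group delay from phase difference:
tau = -d(phi)/d(omega)
d(phi) = -29.04 deg = -0.506844 rad
d(omega) = 2*pi*(3928.4 - 2862.9) = 6694.7339 rad/s
tau = -(-0.506844) / 6694.7339
    = 0.0757 ms

0.0757 ms


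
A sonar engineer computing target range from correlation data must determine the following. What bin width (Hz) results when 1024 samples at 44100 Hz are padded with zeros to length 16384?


Frequency resolution after zero-padding:
N_padded = 1024 * 16 = 16384
df = fs / N_padded
   = 44100 / 16384
   = 2.6917 Hz

2.6917 Hz


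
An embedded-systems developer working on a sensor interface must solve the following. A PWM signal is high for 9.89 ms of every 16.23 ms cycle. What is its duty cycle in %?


Duty cycle as a percentage:
DC = (t_on / T) * 100
   = (9.89 / 16.23) * 100
   = 0.609365 * 100
   = 60.94 %

60.94 %


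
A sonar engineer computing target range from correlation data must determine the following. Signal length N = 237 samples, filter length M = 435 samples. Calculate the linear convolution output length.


Linear convolution output length:
L = N + M - 1
  = 237 + 435 - 1
  = 671 samples

671


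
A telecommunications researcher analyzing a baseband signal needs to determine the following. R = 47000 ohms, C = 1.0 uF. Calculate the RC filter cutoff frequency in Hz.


Cutoff frequency of a first-order RC filter:
fc = 1 / (2 * pi * R * C)
C = 1.0 uF = 1e-06 F
fc = 1 / (2 * pi * 47000 * 1e-06)
   = 1 / 0.29530970943744
   = 3.386275 Hz

3.386275 Hz


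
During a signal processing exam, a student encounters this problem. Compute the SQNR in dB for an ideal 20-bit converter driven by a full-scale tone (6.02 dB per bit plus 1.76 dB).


Theoretical SNR for a full-scale sinusoid:
SNR = 6.02 * N + 1.76
    = 6.02 * 20 + 1.76
    = 120.4 + 1.76
    = 122.16 dB

122.16 dB


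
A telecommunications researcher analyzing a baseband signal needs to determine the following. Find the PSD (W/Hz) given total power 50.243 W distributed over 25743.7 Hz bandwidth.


Power spectral density:
PSD = P / BW
    = 50.243 / 25743.7
    = 0.00195166 W/Hz

0.00195166 W/Hz


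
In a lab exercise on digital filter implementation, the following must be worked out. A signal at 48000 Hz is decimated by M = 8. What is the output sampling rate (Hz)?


Decimation reduces the sample rate:
fs_out = fs_in / M
       = 48000 / 8
       = 6000.0 Hz

6000.0 Hz


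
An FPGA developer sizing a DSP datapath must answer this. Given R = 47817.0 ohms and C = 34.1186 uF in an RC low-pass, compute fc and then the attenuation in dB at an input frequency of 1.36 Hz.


Step 1 — cutoff frequency:
fc = 1 / (2*pi*R*C)
C = 34.1186 uF = 3.41186e-05 F
fc = 1 / (2*pi*47817.0*3.41186e-05)
   = 0.0975543 Hz

Step 2 — magnitude at f = 1.36 Hz:
|H(f)| = 1 / sqrt(1 + (f/fc)^2)
f/fc = 1.36 / 0.0975543 = 13.940954
|H| = 1 / sqrt(1 + 194.350198) = 0.0715473
|H|_dB = 20*log10(0.0715473) = -22.91 dB

fc = 0.0975543 Hz; |H(1.36 Hz)| = -22.91 dB


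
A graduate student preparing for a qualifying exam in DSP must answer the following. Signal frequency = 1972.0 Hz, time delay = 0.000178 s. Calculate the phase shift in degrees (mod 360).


Phase shift from frequency and time delay:
phi = 360 * f * t_delay
    = 360 * 1972.0 * 0.000178
    = 126.37 degrees
    mod 360 = 126.37 degrees

126.37 degrees


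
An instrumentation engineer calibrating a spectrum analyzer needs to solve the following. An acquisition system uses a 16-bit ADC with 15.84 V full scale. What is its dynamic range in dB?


Dynamic range from full-scale to LSB:
V_min = V_max / 2^bits = 15.84 / 2^16
DR = 20 * log10(V_max / V_min)
   = 20 * log10(2^16)
   = 20 * 16 * log10(2)
   = 96.33 dB

96.33 dB


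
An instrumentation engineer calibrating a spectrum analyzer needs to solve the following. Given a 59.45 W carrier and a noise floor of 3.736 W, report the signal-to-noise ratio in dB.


SNR in decibels:
SNR = 10 * log10(Ps / Pn)
    = 10 * log10(59.45 / 3.736)
    = 10 * log10(15.9127)
    = 10 * 1.2017
    = 12.02 dB

12.02 dB


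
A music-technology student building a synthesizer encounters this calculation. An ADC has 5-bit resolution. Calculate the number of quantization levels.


Number of quantization levels = 2^N
= 2^5
= 32

32


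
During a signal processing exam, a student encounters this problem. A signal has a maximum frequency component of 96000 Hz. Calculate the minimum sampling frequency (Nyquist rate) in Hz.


The Nyquist rate is twice the maximum frequency component.
fs_min = 2 * fmax
      = 2 * 96000
      = 192000 Hz

192000


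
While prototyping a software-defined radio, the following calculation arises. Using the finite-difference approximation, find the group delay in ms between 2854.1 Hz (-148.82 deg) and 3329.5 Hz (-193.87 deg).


Group delay from phase difference:
tau = -d(phi)/d(omega)
d(phi) = -45.05 deg = -0.786271 rad
d(omega) = 2*pi*(3329.5 - 2854.1) = 2987.0263 rad/s
tau = -(-0.786271) / 2987.0263
    = 0.2632 ms

0.2632 ms


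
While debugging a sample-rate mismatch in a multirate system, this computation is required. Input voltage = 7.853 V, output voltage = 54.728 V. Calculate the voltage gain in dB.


Voltage gain in dB:
G = 20 * log10(Vout / Vin)
  = 20 * log10(54.728 / 7.853)
  = 20 * log10(6.969056)
  = 20 * 0.843174
  = 16.86 dB

16.86 dB


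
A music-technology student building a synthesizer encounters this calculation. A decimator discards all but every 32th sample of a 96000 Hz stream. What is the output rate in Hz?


Decimation reduces the sample rate:
fs_out = fs_in / M
       = 96000 / 32
       = 3000.0 Hz

3000.0 Hz


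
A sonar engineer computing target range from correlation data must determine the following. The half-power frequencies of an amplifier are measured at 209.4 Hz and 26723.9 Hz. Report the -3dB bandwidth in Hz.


Bandwidth is the difference of -3dB frequencies:
BW = f_high - f_low
   = 26723.9 - 209.4
   = 26514.5 Hz

26514.5 Hz


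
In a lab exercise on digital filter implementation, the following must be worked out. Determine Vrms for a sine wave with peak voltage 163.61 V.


RMS voltage for a sinusoidal waveform:
V_rms = V_peak / sqrt(2)
      = 163.61 / 1.414214
      = 115.69 V

115.69 V


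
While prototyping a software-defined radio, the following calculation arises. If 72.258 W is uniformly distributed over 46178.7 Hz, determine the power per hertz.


Power spectral density:
PSD = P / BW
    = 72.258 / 46178.7
    = 0.00156475 W/Hz

0.00156475 W/Hz


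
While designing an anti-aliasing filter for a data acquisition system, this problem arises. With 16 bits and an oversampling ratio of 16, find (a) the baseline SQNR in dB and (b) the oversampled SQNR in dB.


Step 1 — baseline SQNR at Nyquist:
SQNR_base = 6.02*N + 1.76
          = 6.02*16 + 1.76
          = 98.08 dB

Step 2 — oversampling processing gain:
G = 10*log10(OSR) = 10*log10(16) = 12.04 dB

Step 3 — total:
SQNR_total = 98.08 + 12.04 = 110.12 dB

Base SQNR = 98.08 dB; oversampled SQNR = 110.12 dB


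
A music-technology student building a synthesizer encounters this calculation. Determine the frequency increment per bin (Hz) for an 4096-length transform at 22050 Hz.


DFT frequency resolution:
df = fs / N
   = 22050 / 4096
   = 5.3833 Hz

5.3833 Hz


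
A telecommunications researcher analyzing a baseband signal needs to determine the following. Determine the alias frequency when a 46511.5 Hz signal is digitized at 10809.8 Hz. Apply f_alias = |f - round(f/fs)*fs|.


Compute the nearest integer multiple of fs to the signal:
n = round(46511.5 / 10809.8) = 4
f_alias = |46511.5 - 4 * 10809.8|
        = |46511.5 - 43239.2|
        = 3272.3 Hz

3272.3


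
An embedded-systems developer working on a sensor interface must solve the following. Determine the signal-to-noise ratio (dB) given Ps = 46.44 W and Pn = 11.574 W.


SNR in decibels:
SNR = 10 * log10(Ps / Pn)
    = 10 * log10(46.44 / 11.574)
    = 10 * log10(4.0124)
    = 10 * 0.6034
    = 6.03 dB

6.03 dB


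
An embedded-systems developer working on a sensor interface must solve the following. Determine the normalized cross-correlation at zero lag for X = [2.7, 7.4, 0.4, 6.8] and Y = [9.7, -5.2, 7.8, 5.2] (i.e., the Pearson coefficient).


Pearson correlation coefficient (population):
r = cov(X,Y) / (std(X) * std(Y))
Mean X = 4.325, Mean Y = 4.375
Cov(X,Y) = -12.374375
Std(X) = 2.899461, Std(Y) = 5.754292
r = -0.7417

-0.7417


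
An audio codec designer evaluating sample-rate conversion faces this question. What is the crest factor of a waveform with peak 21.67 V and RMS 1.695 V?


Crest factor is the ratio of peak to RMS:
CF = V_peak / V_rms
   = 21.67 / 1.695
   = 12.7847

12.7847


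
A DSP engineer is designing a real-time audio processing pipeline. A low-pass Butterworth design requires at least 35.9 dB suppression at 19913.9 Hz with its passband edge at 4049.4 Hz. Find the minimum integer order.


Butterworth filter order formula:
n = log10(10^(A/10) - 1) / (2 * log10(f_stop/f_pass))
10^(35.9/10) - 1 = 3889.4514
f_stop/f_pass = 19913.9 / 4049.4 = 4.9177
n = 2.5947 -> ceil = 3

3


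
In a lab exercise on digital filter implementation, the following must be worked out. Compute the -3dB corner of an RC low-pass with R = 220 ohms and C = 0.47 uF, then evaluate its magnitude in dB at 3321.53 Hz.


Step 1 — cutoff frequency:
fc = 1 / (2*pi*R*C)
C = 0.47 uF = 4.7e-07 F
fc = 1 / (2*pi*220*4.7e-07)
   = 1539.216 Hz

Step 2 — magnitude at f = 3321.53 Hz:
|H(f)| = 1 / sqrt(1 + (f/fc)^2)
f/fc = 3321.53 / 1539.216 = 2.157936
|H| = 1 / sqrt(1 + 4.656688) = 0.4204544
|H|_dB = 20*log10(0.4204544) = -7.53 dB

fc = 1539.216 Hz; |H(3321.53 Hz)| = -7.53 dB


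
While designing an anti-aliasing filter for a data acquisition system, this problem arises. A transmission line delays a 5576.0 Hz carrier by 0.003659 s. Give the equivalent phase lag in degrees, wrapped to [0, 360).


Phase shift from frequency and time delay:
phi = 360 * f * t_delay
    = 360 * 5576.0 * 0.003659
    = 7344.93 degrees
    mod 360 = 144.93 degrees

144.93 degrees


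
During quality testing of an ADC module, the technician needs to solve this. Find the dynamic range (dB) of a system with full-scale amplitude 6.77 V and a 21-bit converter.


Dynamic range from full-scale to LSB:
V_min = V_max / 2^bits = 6.77 / 2^21
DR = 20 * log10(V_max / V_min)
   = 20 * log10(2^21)
   = 20 * 21 * log10(2)
   = 126.43 dB

126.43 dB


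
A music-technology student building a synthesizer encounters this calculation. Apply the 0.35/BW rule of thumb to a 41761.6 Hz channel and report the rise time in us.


Rise time from bandwidth relationship:
tr = 0.35 / BW
   = 0.35 / 41761.6
   = 8.380904946e-06 s
   = 8.3809 us

8.3809 us


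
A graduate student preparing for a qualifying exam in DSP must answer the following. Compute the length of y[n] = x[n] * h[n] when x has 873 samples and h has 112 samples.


Linear convolution output length:
L = N + M - 1
  = 873 + 112 - 1
  = 984 samples

984


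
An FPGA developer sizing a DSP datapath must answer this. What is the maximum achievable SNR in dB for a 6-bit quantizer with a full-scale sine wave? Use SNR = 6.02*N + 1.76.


Theoretical SNR for a full-scale sinusoid:
SNR = 6.02 * N + 1.76
    = 6.02 * 6 + 1.76
    = 36.12 + 1.76
    = 37.88 dB

37.88 dB


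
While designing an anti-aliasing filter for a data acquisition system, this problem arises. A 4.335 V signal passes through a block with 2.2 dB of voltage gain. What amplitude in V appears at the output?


Output voltage from dB gain:
V_out = V_in * 10^(gain_dB / 20)
      = 4.335 * 10^(2.2 / 20)
      = 4.335 * 1.28825
      = 5.5846 V

5.5846 V


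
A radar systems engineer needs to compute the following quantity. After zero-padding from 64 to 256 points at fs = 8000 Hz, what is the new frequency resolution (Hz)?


Frequency resolution after zero-padding:
N_padded = 64 * 4 = 256
df = fs / N_padded
   = 8000 / 256
   = 31.25 Hz

31.25 Hz


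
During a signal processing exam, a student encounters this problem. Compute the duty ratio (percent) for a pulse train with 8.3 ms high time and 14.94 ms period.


Duty cycle as a percentage:
DC = (t_on / T) * 100
   = (8.3 / 14.94) * 100
   = 0.555556 * 100
   = 55.56 %

55.56 %


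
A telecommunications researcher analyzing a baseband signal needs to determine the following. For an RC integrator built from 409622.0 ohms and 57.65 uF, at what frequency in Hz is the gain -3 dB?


Cutoff frequency of a first-order RC filter:
fc = 1 / (2 * pi * R * C)
C = 57.65 uF = 5.765e-05 F
fc = 1 / (2 * pi * 409622.0 * 5.765e-05)
   = 1 / 148.37558822389
   = 0.00674 Hz

0.00674 Hz


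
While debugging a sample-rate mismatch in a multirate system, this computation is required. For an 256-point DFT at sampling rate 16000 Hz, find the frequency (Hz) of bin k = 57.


Frequency of DFT bin k:
f_k = k * fs / N
    = 57 * 16000 / 256
    = 912000 / 256
    = 3562.5 Hz

3562.5 Hz


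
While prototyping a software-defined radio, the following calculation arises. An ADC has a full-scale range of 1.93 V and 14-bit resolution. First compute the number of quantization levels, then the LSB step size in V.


Step 1 — number of quantization levels:
L = 2^N = 2^14 = 16384

Step 2 — LSB step size:
delta = Vfs / L
      = 1.93 / 16384
      = 0.0001178 V

Levels = 16384; step size = 0.0001178 V


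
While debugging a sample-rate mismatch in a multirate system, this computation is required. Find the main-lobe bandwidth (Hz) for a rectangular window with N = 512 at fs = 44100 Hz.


Main lobe width for a rectangular window:
Width = 2 * fs / N
      = 2 * 44100 / 512
      = 88200 / 512
      = 172.266 Hz

172.266 Hz


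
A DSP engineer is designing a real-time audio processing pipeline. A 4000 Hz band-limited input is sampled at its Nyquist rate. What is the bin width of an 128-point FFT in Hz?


Step 1 — Nyquist sampling rate:
fs = 2 * fmax = 2 * 4000 = 8000 Hz

Step 2 — DFT bin spacing:
df = fs / N = 8000 / 128 = 62.5 Hz

62.5 Hz


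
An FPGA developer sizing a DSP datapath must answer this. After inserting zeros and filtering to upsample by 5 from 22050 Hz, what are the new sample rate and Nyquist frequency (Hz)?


Step 1 — output sample rate after interpolation by L:
fs_out = L * fs_in = 5 * 22050 = 110250 Hz

Step 2 — Nyquist frequency of the output stream:
f_Nyq = fs_out / 2 = 110250 / 2 = 55125.0 Hz

fs_out = 110250 Hz; f_Nyquist = 55125.0 Hz


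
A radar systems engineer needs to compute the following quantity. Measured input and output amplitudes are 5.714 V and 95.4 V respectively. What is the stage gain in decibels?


Voltage gain in dB:
G = 20 * log10(Vout / Vin)
  = 20 * log10(95.4 / 5.714)
  = 20 * log10(16.695835)
  = 20 * 1.222608
  = 24.45 dB

24.45 dB


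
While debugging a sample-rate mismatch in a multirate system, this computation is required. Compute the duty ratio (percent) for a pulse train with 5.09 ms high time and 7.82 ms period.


Duty cycle as a percentage:
DC = (t_on / T) * 100
   = (5.09 / 7.82) * 100
   = 0.650895 * 100
   = 65.09 %

65.09 %


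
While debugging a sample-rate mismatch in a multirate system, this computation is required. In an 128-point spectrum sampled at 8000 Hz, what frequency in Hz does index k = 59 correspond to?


Frequency of DFT bin k:
f_k = k * fs / N
    = 59 * 8000 / 128
    = 472000 / 128
    = 3687.5 Hz

3687.5 Hz


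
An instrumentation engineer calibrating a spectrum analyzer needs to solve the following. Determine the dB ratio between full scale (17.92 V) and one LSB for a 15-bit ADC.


Dynamic range from full-scale to LSB:
V_min = V_max / 2^bits = 17.92 / 2^15
DR = 20 * log10(V_max / V_min)
   = 20 * log10(2^15)
   = 20 * 15 * log10(2)
   = 90.31 dB

90.31 dB


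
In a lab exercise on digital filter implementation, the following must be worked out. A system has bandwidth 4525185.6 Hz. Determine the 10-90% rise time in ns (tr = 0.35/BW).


Rise time from bandwidth relationship:
tr = 0.35 / BW
   = 0.35 / 4525185.6
   = 7.734489388e-08 s
   = 77.3449 ns

77.3449 ns


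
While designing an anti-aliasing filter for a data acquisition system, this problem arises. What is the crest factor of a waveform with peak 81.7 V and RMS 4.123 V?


Crest factor is the ratio of peak to RMS:
CF = V_peak / V_rms
   = 81.7 / 4.123
   = 19.8157

19.8157


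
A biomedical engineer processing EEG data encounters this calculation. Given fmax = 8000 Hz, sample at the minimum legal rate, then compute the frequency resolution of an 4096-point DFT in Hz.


Step 1 — Nyquist sampling rate:
fs = 2 * fmax = 2 * 8000 = 16000 Hz

Step 2 — DFT bin spacing:
df = fs / N = 16000 / 4096 = 3.9062 Hz

3.9062 Hz


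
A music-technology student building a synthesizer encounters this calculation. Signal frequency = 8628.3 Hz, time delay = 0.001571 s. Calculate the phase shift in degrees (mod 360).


Phase shift from frequency and time delay:
phi = 360 * f * t_delay
    = 360 * 8628.3 * 0.001571
    = 4879.82 degrees
    mod 360 = 199.82 degrees

199.82 degrees


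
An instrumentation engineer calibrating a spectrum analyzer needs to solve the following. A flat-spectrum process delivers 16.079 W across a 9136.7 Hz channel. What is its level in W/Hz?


Power spectral density:
PSD = P / BW
    = 16.079 / 9136.7
    = 0.00175983 W/Hz

0.00175983 W/Hz


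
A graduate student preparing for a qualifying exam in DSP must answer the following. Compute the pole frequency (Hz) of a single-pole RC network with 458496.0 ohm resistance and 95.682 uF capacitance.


Cutoff frequency of a first-order RC filter:
fc = 1 / (2 * pi * R * C)
C = 95.682 uF = 9.5682e-05 F
fc = 1 / (2 * pi * 458496.0 * 9.5682e-05)
   = 1 / 275.64217246253
   = 0.003628 Hz

0.003628 Hz


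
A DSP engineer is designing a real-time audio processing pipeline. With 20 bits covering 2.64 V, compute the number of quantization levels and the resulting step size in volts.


Step 1 — number of quantization levels:
L = 2^N = 2^20 = 1048576

Step 2 — LSB step size:
delta = Vfs / L
      = 2.64 / 1048576
      = 2.52e-06 V

Levels = 1048576; step size = 2.52e-06 V


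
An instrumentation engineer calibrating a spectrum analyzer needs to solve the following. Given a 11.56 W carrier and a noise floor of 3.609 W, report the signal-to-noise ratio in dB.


SNR in decibels:
SNR = 10 * log10(Ps / Pn)
    = 10 * log10(11.56 / 3.609)
    = 10 * log10(3.2031)
    = 10 * 0.5056
    = 5.06 dB

5.06 dB


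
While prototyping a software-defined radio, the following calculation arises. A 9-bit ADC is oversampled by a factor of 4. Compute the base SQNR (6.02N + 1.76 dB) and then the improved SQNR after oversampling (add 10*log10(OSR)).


Step 1 — baseline SQNR at Nyquist:
SQNR_base = 6.02*N + 1.76
          = 6.02*9 + 1.76
          = 55.94 dB

Step 2 — oversampling processing gain:
G = 10*log10(OSR) = 10*log10(4) = 6.02 dB

Step 3 — total:
SQNR_total = 55.94 + 6.02 = 61.96 dB

Base SQNR = 55.94 dB; oversampled SQNR = 61.96 dB


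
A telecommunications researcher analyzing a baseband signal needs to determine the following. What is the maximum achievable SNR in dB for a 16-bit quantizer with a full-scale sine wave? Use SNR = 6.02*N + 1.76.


Theoretical SNR for a full-scale sinusoid:
SNR = 6.02 * N + 1.76
    = 6.02 * 16 + 1.76
    = 96.32 + 1.76
    = 98.08 dB

98.08 dB


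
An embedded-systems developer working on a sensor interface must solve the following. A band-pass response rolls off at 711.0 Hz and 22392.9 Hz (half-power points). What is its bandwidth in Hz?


Bandwidth is the difference of -3dB frequencies:
BW = f_high - f_low
   = 22392.9 - 711.0
   = 21681.9 Hz

21681.9 Hz


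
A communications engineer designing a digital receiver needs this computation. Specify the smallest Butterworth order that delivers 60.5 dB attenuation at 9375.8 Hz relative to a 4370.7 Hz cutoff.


Butterworth filter order formula:
n = log10(10^(A/10) - 1) / (2 * log10(f_stop/f_pass))
10^(60.5/10) - 1 = 1122017.4543
f_stop/f_pass = 9375.8 / 4370.7 = 2.1451
n = 9.1264 -> ceil = 10

10


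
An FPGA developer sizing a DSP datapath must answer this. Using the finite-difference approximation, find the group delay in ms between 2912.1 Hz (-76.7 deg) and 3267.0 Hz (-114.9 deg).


Group delay from phase difference:
tau = -d(phi)/d(omega)
d(phi) = -38.2 deg = -0.666716 rad
d(omega) = 2*pi*(3267.0 - 2912.1) = 2229.9025 rad/s
tau = -(-0.666716) / 2229.9025
    = 0.299 ms

0.299 ms


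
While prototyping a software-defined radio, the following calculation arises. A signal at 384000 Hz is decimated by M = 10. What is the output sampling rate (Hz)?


Decimation reduces the sample rate:
fs_out = fs_in / M
       = 384000 / 10
       = 38400.0 Hz

38400.0 Hz


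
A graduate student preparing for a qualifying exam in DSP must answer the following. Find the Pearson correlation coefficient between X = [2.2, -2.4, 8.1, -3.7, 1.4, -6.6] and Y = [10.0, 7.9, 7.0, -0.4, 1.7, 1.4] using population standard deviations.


Pearson correlation coefficient (population):
r = cov(X,Y) / (std(X) * std(Y))
Mean X = -0.1667, Mean Y = 4.6
Cov(X,Y) = 9.826667
Std(X) = 4.747865, Std(Y) = 3.861347
r = 0.536

0.536


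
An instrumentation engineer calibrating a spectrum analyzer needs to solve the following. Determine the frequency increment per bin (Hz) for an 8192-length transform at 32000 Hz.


DFT frequency resolution:
df = fs / N
   = 32000 / 8192
   = 3.9062 Hz

3.9062 Hz


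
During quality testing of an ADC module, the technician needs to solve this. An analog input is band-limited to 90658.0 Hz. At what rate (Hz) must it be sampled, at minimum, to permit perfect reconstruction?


The Nyquist rate is twice the maximum frequency component.
fs_min = 2 * fmax
      = 2 * 90658.0
      = 181316.0 Hz

181316.0


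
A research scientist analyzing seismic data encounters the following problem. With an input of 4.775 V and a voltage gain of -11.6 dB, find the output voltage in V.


Output voltage from dB gain:
V_out = V_in * 10^(gain_dB / 20)
      = 4.775 * 10^(-11.6 / 20)
      = 4.775 * 0.263027
      = 1.256 V

1.256 V


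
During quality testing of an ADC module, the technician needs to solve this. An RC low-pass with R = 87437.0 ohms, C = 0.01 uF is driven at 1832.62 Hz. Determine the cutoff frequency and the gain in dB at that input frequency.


Step 1 — cutoff frequency:
fc = 1 / (2*pi*R*C)
C = 0.01 uF = 1e-08 F
fc = 1 / (2*pi*87437.0*1e-08)
   = 182.022 Hz

Step 2 — magnitude at f = 1832.62 Hz:
|H(f)| = 1 / sqrt(1 + (f/fc)^2)
f/fc = 1832.62 / 182.022 = 10.068124
|H| = 1 / sqrt(1 + 101.367121) = 0.098837
|H|_dB = 20*log10(0.098837) = -20.1 dB

fc = 182.022 Hz; |H(1832.62 Hz)| = -20.1 dB


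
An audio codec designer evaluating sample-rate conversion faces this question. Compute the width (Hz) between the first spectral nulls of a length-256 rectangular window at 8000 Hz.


Main lobe width for a rectangular window:
Width = 2 * fs / N
      = 2 * 8000 / 256
      = 16000 / 256
      = 62.5 Hz

62.5 Hz


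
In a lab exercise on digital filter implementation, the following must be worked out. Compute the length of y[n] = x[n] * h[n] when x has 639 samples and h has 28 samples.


Linear convolution output length:
L = N + M - 1
  = 639 + 28 - 1
  = 666 samples

666


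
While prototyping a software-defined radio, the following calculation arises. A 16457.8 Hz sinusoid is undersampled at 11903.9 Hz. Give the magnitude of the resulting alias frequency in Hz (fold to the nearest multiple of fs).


Compute the nearest integer multiple of fs to the signal:
n = round(16457.8 / 11903.9) = 1
f_alias = |16457.8 - 1 * 11903.9|
        = |16457.8 - 11903.9|
        = 4553.9 Hz

4553.9


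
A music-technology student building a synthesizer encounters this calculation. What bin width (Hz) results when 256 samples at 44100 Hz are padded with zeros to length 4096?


Frequency resolution after zero-padding:
N_padded = 256 * 16 = 4096
df = fs / N_padded
   = 44100 / 4096
   = 10.7666 Hz

10.7666 Hz


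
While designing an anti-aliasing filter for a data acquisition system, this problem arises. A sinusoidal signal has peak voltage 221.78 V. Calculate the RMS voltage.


RMS voltage for a sinusoidal waveform:
V_rms = V_peak / sqrt(2)
      = 221.78 / 1.414214
      = 156.822 V

156.822 V


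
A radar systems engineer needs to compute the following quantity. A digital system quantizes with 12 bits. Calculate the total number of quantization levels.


Number of quantization levels = 2^N
= 2^12
= 4096

4096


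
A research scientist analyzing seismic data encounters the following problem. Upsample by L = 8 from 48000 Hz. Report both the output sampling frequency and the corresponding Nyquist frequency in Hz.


Step 1 — output sample rate after interpolation by L:
fs_out = L * fs_in = 8 * 48000 = 384000 Hz

Step 2 — Nyquist frequency of the output stream:
f_Nyq = fs_out / 2 = 384000 / 2 = 192000.0 Hz

fs_out = 384000 Hz; f_Nyquist = 192000.0 Hz


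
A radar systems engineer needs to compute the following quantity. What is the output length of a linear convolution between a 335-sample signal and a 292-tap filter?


Linear convolution output length:
L = N + M - 1
  = 335 + 292 - 1
  = 626 samples

626


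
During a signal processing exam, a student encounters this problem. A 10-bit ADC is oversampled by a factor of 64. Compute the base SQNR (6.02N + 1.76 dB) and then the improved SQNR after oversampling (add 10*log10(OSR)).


Step 1 — baseline SQNR at Nyquist:
SQNR_base = 6.02*N + 1.76
          = 6.02*10 + 1.76
          = 61.96 dB

Step 2 — oversampling processing gain:
G = 10*log10(OSR) = 10*log10(64) = 18.06 dB

Step 3 — total:
SQNR_total = 61.96 + 18.06 = 80.02 dB

Base SQNR = 61.96 dB; oversampled SQNR = 80.02 dB


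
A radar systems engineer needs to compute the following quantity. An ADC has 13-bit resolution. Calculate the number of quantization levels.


Number of quantization levels = 2^N
= 2^13
= 8192

8192


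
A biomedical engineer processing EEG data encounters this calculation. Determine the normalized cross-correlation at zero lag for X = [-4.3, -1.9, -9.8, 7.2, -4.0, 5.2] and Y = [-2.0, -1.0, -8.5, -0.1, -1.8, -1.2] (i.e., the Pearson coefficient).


Pearson correlation coefficient (population):
r = cov(X,Y) / (std(X) * std(Y))
Mean X = -1.2667, Mean Y = -2.4333
Cov(X,Y) = 12.591111
Std(X) = 5.822275, Std(Y) = 2.781287
r = 0.7775

0.7775


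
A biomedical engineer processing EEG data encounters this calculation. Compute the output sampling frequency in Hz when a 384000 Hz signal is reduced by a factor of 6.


Decimation reduces the sample rate:
fs_out = fs_in / M
       = 384000 / 6
       = 64000.0 Hz

64000.0 Hz


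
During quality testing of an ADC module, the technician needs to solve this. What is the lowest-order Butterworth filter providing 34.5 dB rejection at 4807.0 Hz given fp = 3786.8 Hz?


Butterworth filter order formula:
n = log10(10^(A/10) - 1) / (2 * log10(f_stop/f_pass))
10^(34.5/10) - 1 = 2817.3829
f_stop/f_pass = 4807.0 / 3786.8 = 1.2694
n = 16.6496 -> ceil = 17

17


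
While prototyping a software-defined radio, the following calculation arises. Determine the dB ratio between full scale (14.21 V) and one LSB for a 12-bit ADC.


Dynamic range from full-scale to LSB:
V_min = V_max / 2^bits = 14.21 / 2^12
DR = 20 * log10(V_max / V_min)
   = 20 * log10(2^12)
   = 20 * 12 * log10(2)
   = 72.25 dB

72.25 dB


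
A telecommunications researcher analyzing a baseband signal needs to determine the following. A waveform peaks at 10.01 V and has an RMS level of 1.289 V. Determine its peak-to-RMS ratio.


Crest factor is the ratio of peak to RMS:
CF = V_peak / V_rms
   = 10.01 / 1.289
   = 7.7657

7.7657


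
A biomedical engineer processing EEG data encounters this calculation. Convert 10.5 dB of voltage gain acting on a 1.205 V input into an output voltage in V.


Output voltage from dB gain:
V_out = V_in * 10^(gain_dB / 20)
      = 1.205 * 10^(10.5 / 20)
      = 1.205 * 3.349654
      = 4.0363 V

4.0363 V


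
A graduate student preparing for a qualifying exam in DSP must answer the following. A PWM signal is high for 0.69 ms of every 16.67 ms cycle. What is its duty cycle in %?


Duty cycle as a percentage:
DC = (t_on / T) * 100
   = (0.69 / 16.67) * 100
   = 0.041392 * 100
   = 4.14 %

4.14 %


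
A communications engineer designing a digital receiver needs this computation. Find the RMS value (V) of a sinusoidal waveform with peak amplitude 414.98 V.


RMS voltage for a sinusoidal waveform:
V_rms = V_peak / sqrt(2)
      = 414.98 / 1.414214
      = 293.435 V

293.435 V


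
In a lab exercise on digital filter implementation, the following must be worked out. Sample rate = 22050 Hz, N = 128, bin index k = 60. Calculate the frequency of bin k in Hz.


Frequency of DFT bin k:
f_k = k * fs / N
    = 60 * 22050 / 128
    = 1323000 / 128
    = 10335.938 Hz

10335.938 Hz


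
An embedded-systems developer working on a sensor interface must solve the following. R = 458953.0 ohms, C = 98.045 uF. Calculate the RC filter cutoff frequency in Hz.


Cutoff frequency of a first-order RC filter:
fc = 1 / (2 * pi * R * C)
C = 98.045 uF = 9.8045e-05 F
fc = 1 / (2 * pi * 458953.0 * 9.8045e-05)
   = 1 / 282.73106703961
   = 0.003537 Hz

0.003537 Hz


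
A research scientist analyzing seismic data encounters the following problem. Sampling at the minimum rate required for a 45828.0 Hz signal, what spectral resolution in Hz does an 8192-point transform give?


Step 1 — Nyquist sampling rate:
fs = 2 * fmax = 2 * 45828.0 = 91656.0 Hz

Step 2 — DFT bin spacing:
df = fs / N = 91656.0 / 8192 = 11.1885 Hz

11.1885 Hz


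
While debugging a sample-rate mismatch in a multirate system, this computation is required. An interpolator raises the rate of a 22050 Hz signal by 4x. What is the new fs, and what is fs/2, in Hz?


Step 1 — output sample rate after interpolation by L:
fs_out = L * fs_in = 4 * 22050 = 88200 Hz

Step 2 — Nyquist frequency of the output stream:
f_Nyq = fs_out / 2 = 88200 / 2 = 44100.0 Hz

fs_out = 88200 Hz; f_Nyquist = 44100.0 Hz


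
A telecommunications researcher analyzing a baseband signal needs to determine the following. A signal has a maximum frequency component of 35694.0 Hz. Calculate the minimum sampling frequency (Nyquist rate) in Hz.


The Nyquist rate is twice the maximum frequency component.
fs_min = 2 * fmax
      = 2 * 35694.0
      = 71388.0 Hz

71388.0


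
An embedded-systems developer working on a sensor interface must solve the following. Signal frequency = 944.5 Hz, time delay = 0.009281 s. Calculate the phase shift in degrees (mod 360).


Phase shift from frequency and time delay:
phi = 360 * f * t_delay
    = 360 * 944.5 * 0.009281
    = 3155.73 degrees
    mod 360 = 275.73 degrees

275.73 degrees


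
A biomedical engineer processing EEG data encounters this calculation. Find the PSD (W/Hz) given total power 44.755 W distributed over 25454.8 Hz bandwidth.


Power spectral density:
PSD = P / BW
    = 44.755 / 25454.8
    = 0.00175821 W/Hz

0.00175821 W/Hz


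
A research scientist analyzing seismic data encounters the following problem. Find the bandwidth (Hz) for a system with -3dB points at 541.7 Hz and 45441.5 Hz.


Bandwidth is the difference of -3dB frequencies:
BW = f_high - f_low
   = 45441.5 - 541.7
   = 44899.8 Hz

44899.8 Hz


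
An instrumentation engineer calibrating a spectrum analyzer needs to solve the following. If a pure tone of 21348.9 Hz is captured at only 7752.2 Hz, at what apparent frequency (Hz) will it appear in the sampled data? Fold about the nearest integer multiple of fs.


Compute the nearest integer multiple of fs to the signal:
n = round(21348.9 / 7752.2) = 3
f_alias = |21348.9 - 3 * 7752.2|
        = |21348.9 - 23256.6|
        = 1907.7 Hz

1907.7


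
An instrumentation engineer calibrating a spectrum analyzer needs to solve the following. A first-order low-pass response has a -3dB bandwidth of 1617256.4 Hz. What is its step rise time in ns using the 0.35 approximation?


Rise time from bandwidth relationship:
tr = 0.35 / BW
   = 0.35 / 1617256.4
   = 2.164159004e-07 s
   = 216.4159 ns

216.4159 ns


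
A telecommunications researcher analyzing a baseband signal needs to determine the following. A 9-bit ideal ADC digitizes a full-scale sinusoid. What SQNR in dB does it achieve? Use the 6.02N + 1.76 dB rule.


Theoretical SNR for a full-scale sinusoid:
SNR = 6.02 * N + 1.76
    = 6.02 * 9 + 1.76
    = 54.18 + 1.76
    = 55.94 dB

55.94 dB


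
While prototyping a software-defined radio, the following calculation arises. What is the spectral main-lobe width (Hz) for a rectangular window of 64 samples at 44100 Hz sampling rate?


Main lobe width for a rectangular window:
Width = 2 * fs / N
      = 2 * 44100 / 64
      = 88200 / 64
      = 1378.125 Hz

1378.125 Hz


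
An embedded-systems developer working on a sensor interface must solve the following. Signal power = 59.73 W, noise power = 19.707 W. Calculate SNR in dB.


SNR in decibels:
SNR = 10 * log10(Ps / Pn)
    = 10 * log10(59.73 / 19.707)
    = 10 * log10(3.0309)
    = 10 * 0.4816
    = 4.82 dB

4.82 dB


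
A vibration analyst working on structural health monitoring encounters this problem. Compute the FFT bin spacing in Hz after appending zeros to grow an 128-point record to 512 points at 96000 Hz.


Frequency resolution after zero-padding:
N_padded = 128 * 4 = 512
df = fs / N_padded
   = 96000 / 512
   = 187.5 Hz

187.5 Hz


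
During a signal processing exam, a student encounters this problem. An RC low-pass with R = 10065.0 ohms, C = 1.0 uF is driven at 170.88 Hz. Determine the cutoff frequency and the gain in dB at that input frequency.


Step 1 — cutoff frequency:
fc = 1 / (2*pi*R*C)
C = 1.0 uF = 1e-06 F
fc = 1 / (2*pi*10065.0*1e-06)
   = 15.8127 Hz

Step 2 — magnitude at f = 170.88 Hz:
|H(f)| = 1 / sqrt(1 + (f/fc)^2)
f/fc = 170.88 / 15.8127 = 10.806504
|H| = 1 / sqrt(1 + 116.780529) = 0.0921432
|H|_dB = 20*log10(0.0921432) = -20.71 dB

fc = 15.8127 Hz; |H(170.88 Hz)| = -20.71 dB


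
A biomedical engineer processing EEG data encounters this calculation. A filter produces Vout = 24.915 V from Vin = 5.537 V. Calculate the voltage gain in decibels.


Voltage gain in dB:
G = 20 * log10(Vout / Vin)
  = 20 * log10(24.915 / 5.537)
  = 20 * log10(4.499729)
  = 20 * 0.653186
  = 13.06 dB

13.06 dB
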